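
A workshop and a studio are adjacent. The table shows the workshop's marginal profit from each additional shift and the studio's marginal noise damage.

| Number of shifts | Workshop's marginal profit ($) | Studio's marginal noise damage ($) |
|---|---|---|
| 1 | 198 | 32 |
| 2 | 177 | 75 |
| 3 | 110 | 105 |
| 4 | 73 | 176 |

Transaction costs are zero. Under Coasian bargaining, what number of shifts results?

3

Bargaining reaches the level where marginal profit last exceeds marginal noise damage.
That holds through level 3 (110 ≥ 105) but not at 4 (73 < 176).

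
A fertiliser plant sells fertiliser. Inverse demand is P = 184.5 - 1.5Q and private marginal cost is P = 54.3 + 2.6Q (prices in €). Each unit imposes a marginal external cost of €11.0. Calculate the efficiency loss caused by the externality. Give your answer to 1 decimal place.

DWL = €14.8

Market equilibrium (private): 54.3 + 2.6Q = 184.5 - 1.5Q → Q_m = 31.7561.
Social marginal cost = private MC + MEC = 65.3 + 2.6Q.
Set SMC = demand: 65.3 + 2.6Q = 184.5 - 1.5Q → Q* = 29.0732.
The loss is the area between SMC and demand from Q* to Q_m; with linear curves that's a triangle of height MEC(Q_m).
DWL = ½ × 2.6829 × 11.0000 = 14.7560.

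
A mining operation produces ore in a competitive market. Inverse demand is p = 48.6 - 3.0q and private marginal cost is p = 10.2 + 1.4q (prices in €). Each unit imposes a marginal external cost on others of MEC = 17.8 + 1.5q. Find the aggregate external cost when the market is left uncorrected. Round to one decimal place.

Market equilibrium (private): 10.2 + 1.4q = 48.6 - 3.0q → q_m = 8.7273.
Total external cost = ∫₀^{q_m} (17.8 + 1.5q) dq = 17.8×8.7273 + ½×1.5×8.7273² = 212.4703.

€212.5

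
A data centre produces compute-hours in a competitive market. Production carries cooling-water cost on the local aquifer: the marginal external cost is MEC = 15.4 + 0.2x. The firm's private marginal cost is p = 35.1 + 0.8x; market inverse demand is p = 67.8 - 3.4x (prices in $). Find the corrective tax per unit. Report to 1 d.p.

tax = $16.2 per unit

Social marginal cost = private MC + MEC = 50.5 + x.
Set SMC = demand: 50.5 + x = 67.8 - 3.4x → x* = 3.9318.
The Pigouvian tax equals MEC at x*: 15.4 + 0.2×3.9318 = 16.1864.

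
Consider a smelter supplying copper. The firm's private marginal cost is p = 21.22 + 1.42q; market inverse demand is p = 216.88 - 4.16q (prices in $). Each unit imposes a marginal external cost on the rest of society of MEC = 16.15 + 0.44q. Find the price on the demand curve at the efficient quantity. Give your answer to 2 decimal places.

P = $92.83

Social marginal cost = private MC + MEC = 37.37 + 1.86q.
Set SMC = demand: 37.37 + 1.86q = 216.88 - 4.16q → q* = 29.8189.
Consumer price on the demand curve at q*: 216.88 − 4.16×29.8189 = 92.8334.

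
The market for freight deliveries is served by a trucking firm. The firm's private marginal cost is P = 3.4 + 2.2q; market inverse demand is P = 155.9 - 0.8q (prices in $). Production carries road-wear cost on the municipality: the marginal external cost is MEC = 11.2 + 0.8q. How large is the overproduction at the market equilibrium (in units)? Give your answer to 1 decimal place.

13.6 units

Market equilibrium (private): 3.4 + 2.2q = 155.9 - 0.8q → q_m = 50.8333.
Social marginal cost = private MC + MEC = 14.6 + 3.0q.
Set SMC = demand: 14.6 + 3.0q = 155.9 - 0.8q → q* = 37.1842.
Gap = |50.8333 − 37.1842| = 13.6491.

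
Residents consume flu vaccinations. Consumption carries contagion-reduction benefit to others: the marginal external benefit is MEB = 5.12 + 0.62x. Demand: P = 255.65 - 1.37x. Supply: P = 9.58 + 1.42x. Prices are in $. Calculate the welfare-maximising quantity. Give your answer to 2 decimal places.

Social marginal benefit = demand + MEB = 260.77 - 0.75x.
Set SMB = MC: 260.77 - 0.75x = 9.58 + 1.42x → x* = 115.7558.

x* = 115.76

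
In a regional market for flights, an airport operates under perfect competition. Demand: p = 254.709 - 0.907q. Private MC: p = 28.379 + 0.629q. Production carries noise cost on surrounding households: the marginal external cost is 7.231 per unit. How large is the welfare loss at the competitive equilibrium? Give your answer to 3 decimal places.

Market equilibrium (private): 28.379 + 0.629q = 254.709 - 0.907q → q_m = 147.3503.
Social marginal cost = private MC + MEC = 35.610 + 0.629q.
Set SMC = demand: 35.610 + 0.629q = 254.709 - 0.907q → q* = 142.6426.
Between q* and q_m the wedge SMC − demand runs linearly from 0 to MEC(q_m), so the loss is a triangle.
DWL = ½ × 4.7077 × 7.2310 = 17.0207.

DWL = 17.021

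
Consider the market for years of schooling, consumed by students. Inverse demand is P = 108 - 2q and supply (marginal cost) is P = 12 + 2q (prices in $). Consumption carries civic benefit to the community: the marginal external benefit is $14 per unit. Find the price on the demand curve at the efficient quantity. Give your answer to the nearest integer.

Social marginal benefit = demand + MEB = 122 - 2q.
Set SMB = MC: 122 - 2q = 12 + 2q → q* = 27.5000.
Consumer price on the demand curve at q*: 108 − 2×27.5000 = 53.0000.

P = $53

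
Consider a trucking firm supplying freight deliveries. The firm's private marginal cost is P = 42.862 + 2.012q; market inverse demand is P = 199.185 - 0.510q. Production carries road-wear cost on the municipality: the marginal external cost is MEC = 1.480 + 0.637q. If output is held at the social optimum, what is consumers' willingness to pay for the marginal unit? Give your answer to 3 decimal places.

P = 174.187

Social marginal cost = private MC + MEC = 44.342 + 2.649q.
Set SMC = demand: 44.342 + 2.649q = 199.185 - 0.510q → q* = 49.0165.
Consumer price on the demand curve at q*: 199.185 − 0.510×49.0165 = 174.1866.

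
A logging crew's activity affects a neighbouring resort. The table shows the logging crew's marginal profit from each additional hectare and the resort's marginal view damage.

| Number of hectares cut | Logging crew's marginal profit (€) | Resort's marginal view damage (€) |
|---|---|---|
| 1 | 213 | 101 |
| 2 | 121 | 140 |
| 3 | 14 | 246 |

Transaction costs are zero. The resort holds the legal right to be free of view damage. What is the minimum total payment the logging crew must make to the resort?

Efficient level: marginal profit ≥ marginal view damage through level 1, so k* = 1.
With the resort holding the right, the logging crew must at least compensate total damage at k*: 101 = 101.

€101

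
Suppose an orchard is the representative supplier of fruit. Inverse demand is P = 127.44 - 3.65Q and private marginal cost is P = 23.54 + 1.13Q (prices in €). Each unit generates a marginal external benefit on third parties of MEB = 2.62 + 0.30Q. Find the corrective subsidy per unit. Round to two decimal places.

subsidy = €9.75 per unit

Social marginal cost = private MC − MEB = 20.92 + 0.83Q.
Set SMC = demand: 20.92 + 0.83Q = 127.44 - 3.65Q → Q* = 23.7768.
The Pigouvian subsidy equals MEB at Q*: 2.62 + 0.30×23.7768 = 9.7530.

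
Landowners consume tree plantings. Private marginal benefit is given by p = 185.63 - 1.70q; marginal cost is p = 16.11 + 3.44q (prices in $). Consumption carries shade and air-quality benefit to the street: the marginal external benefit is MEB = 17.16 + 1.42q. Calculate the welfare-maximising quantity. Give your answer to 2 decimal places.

Social marginal benefit = demand + MEB = 202.79 - 0.28q.
Set SMB = MC: 202.79 - 0.28q = 16.11 + 3.44q → q* = 50.1828.

q* = 50.18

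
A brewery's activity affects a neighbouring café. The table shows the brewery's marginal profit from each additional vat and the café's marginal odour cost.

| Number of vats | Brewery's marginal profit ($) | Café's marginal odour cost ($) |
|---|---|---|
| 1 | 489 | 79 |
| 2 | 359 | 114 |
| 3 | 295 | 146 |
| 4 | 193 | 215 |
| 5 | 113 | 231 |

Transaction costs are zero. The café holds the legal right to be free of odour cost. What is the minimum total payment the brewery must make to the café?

Efficient level: marginal profit ≥ marginal odour cost through level 3, so k* = 3.
With the café holding the right, the brewery must at least compensate total damage at k*: 79 + 114 + 146 = 339.

$339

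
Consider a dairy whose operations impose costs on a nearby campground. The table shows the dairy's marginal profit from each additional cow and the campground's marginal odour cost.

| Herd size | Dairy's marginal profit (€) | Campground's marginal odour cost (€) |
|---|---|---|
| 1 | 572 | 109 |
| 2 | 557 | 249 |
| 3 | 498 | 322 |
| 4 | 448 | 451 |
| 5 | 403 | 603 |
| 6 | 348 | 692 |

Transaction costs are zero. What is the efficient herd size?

3

Bargaining reaches the level where marginal profit last exceeds marginal odour cost.
That holds through level 3 (498 ≥ 322) but not at 4 (448 < 451).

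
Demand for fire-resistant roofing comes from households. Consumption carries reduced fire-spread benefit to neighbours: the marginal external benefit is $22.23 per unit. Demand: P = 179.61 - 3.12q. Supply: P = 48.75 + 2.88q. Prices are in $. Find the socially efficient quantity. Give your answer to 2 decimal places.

Social marginal benefit = demand + MEB = 201.84 - 3.12q.
Set SMB = MC: 201.84 - 3.12q = 48.75 + 2.88q → q* = 25.5150.

q* = 25.52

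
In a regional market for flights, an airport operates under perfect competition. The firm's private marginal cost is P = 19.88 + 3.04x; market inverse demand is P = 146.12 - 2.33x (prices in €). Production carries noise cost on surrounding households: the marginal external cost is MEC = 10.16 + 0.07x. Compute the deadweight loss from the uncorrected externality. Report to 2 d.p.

Market equilibrium (private): 19.88 + 3.04x = 146.12 - 2.33x → x_m = 23.5084.
Social marginal cost = private MC + MEC = 30.04 + 3.11x.
Set SMC = demand: 30.04 + 3.11x = 146.12 - 2.33x → x* = 21.3382.
Between x* and x_m the wedge SMC − demand runs linearly from 0 to MEC(x_m), so the loss is a triangle.
DWL = ½ × 2.1702 × 11.8056 = 12.8103.

DWL = €12.81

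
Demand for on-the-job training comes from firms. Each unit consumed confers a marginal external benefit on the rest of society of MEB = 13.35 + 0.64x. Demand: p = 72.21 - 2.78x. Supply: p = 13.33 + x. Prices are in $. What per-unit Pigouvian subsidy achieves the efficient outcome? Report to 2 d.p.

subsidy = $28.07 per unit

Social marginal benefit = demand + MEB = 85.56 - 2.14x.
Set SMB = MC: 85.56 - 2.14x = 13.33 + x → x* = 23.0032.
The Pigouvian subsidy equals MEB at x*: 13.35 + 0.64×23.0032 = 28.0720.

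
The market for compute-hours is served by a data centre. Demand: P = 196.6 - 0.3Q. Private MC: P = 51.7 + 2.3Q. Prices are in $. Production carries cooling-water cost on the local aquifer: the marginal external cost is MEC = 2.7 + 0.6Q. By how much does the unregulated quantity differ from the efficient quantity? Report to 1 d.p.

Market equilibrium (private): 51.7 + 2.3Q = 196.6 - 0.3Q → Q_m = 55.7308.
Social marginal cost = private MC + MEC = 54.4 + 2.9Q.
Set SMC = demand: 54.4 + 2.9Q = 196.6 - 0.3Q → Q* = 44.4375.
Gap = |55.7308 − 44.4375| = 11.2933.

11.3 units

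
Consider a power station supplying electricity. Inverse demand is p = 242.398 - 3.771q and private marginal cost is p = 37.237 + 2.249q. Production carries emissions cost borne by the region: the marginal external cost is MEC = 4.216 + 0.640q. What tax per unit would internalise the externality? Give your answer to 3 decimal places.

Social marginal cost = private MC + MEC = 41.453 + 2.889q.
Set SMC = demand: 41.453 + 2.889q = 242.398 - 3.771q → q* = 30.1719.
The Pigouvian tax equals MEC at q*: 4.216 + 0.640×30.1719 = 23.5260.

tax = 23.526 per unit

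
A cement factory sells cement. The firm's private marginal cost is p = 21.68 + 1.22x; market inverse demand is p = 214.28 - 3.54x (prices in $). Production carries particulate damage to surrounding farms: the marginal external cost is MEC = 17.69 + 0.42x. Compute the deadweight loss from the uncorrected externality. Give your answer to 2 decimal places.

DWL = $116.12

Market equilibrium (private): 21.68 + 1.22x = 214.28 - 3.54x → x_m = 40.4622.
Social marginal cost = private MC + MEC = 39.37 + 1.64x.
Set SMC = demand: 39.37 + 1.64x = 214.28 - 3.54x → x* = 33.7664.
Between x* and x_m the wedge SMC − demand runs linearly from 0 to MEC(x_m), so the loss is a triangle.
DWL = ½ × 6.6958 × 34.6841 = 116.1189.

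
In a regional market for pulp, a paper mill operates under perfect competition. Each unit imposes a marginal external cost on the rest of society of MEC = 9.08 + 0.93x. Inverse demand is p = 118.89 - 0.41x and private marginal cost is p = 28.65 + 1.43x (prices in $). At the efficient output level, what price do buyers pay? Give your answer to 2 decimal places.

P = $106.88

Social marginal cost = private MC + MEC = 37.73 + 2.36x.
Set SMC = demand: 37.73 + 2.36x = 118.89 - 0.41x → x* = 29.2996.
Consumer price on the demand curve at x*: 118.89 − 0.41×29.2996 = 106.8772.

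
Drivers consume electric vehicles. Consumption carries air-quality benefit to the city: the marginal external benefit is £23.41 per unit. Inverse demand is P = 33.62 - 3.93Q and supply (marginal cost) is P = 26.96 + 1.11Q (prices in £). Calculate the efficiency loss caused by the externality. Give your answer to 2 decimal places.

DWL = £54.37

Market equilibrium (private): 26.96 + 1.11Q = 33.62 - 3.93Q → Q_m = 1.3214.
Social marginal benefit = demand + MEB = 57.03 - 3.93Q.
Set SMB = MC: 57.03 - 3.93Q = 26.96 + 1.11Q → Q* = 5.9663.
Height of the DWL triangle at Q_m is SMB(Q_m) − MC(Q_m) = MEB(Q_m) = 23.4100.
DWL = ½ × 4.6449 × 23.4100 = 54.3686.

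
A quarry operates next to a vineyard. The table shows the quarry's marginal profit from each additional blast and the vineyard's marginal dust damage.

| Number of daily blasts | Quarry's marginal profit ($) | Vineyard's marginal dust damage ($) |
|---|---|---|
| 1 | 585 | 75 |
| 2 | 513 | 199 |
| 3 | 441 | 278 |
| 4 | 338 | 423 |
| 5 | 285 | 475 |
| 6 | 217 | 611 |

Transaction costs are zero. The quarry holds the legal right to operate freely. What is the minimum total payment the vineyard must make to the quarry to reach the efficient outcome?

$840

Left alone the quarry would choose level 6 (marginal profit stays positive).
Efficient level: k* = 3 (marginal profit ≥ marginal dust damage through 3).
The vineyard must at least cover the quarry's forgone profit from cutting 6→3: 338 + 285 + 217 = 840.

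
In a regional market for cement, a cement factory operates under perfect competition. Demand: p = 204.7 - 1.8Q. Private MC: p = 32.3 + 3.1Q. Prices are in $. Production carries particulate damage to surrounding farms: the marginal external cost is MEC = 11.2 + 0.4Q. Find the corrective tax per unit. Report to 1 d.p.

tax = $23.4 per unit

Social marginal cost = private MC + MEC = 43.5 + 3.5Q.
Set SMC = demand: 43.5 + 3.5Q = 204.7 - 1.8Q → Q* = 30.4151.
The Pigouvian tax equals MEC at Q*: 11.2 + 0.4×30.4151 = 23.3660.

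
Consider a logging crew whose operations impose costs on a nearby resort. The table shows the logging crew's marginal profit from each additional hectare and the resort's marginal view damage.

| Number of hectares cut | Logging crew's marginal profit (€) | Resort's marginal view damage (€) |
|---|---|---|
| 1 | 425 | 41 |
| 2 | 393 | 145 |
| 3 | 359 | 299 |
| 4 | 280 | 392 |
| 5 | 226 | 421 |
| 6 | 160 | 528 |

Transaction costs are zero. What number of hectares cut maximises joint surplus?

Bargaining reaches the level where marginal profit last exceeds marginal view damage.
That holds through level 3 (359 ≥ 299) but not at 4 (280 < 392).

3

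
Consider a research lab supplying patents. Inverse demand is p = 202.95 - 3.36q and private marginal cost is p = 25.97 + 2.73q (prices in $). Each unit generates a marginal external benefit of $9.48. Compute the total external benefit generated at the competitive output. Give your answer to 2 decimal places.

Market equilibrium (private): 25.97 + 2.73q = 202.95 - 3.36q → q_m = 29.0608.
Total external benefit = MEB × q_m = 9.48 × 29.0608 = 275.4964.

$275.50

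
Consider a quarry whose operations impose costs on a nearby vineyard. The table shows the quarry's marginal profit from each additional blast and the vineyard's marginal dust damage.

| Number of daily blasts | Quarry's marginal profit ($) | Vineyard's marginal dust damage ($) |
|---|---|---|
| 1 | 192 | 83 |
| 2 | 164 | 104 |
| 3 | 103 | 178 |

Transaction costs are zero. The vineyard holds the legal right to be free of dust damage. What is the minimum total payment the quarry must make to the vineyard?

Efficient level: marginal profit ≥ marginal dust damage through level 2, so k* = 2.
With the vineyard holding the right, the quarry must at least compensate total damage at k*: 83 + 104 = 187.

$187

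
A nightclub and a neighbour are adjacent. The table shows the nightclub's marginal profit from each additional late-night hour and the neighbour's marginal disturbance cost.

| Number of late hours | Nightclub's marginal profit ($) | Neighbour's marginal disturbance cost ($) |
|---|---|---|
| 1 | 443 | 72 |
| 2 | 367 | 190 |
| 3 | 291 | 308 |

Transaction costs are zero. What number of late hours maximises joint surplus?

2

Bargaining reaches the level where marginal profit last exceeds marginal disturbance cost.
That holds through level 2 (367 ≥ 190) but not at 3 (291 < 308).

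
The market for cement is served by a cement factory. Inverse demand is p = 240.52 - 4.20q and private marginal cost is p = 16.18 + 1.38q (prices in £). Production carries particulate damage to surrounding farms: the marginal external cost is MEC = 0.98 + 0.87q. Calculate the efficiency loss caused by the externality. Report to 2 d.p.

DWL = £100.23

Market equilibrium (private): 16.18 + 1.38q = 240.52 - 4.20q → q_m = 40.2043.
Social marginal cost = private MC + MEC = 17.16 + 2.25q.
Set SMC = demand: 17.16 + 2.25q = 240.52 - 4.20q → q* = 34.6295.
Height of the DWL triangle at q_m is SMC(q_m) − demand(q_m) = MEC(q_m) = 35.9577.
DWL = ½ × 5.5748 × 35.9577 = 100.2285.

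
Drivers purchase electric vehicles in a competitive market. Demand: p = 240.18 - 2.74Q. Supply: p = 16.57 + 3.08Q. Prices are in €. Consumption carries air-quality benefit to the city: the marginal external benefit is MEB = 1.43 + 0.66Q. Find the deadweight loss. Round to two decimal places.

DWL = €69.53

Market equilibrium (private): 16.57 + 3.08Q = 240.18 - 2.74Q → Q_m = 38.4210.
Social marginal benefit = demand + MEB = 241.61 - 2.08Q.
Set SMB = MC: 241.61 - 2.08Q = 16.57 + 3.08Q → Q* = 43.6124.
Height of the DWL triangle at Q_m is SMB(Q_m) − MC(Q_m) = MEB(Q_m) = 26.7878.
DWL = ½ × 5.1914 × 26.7878 = 69.5331.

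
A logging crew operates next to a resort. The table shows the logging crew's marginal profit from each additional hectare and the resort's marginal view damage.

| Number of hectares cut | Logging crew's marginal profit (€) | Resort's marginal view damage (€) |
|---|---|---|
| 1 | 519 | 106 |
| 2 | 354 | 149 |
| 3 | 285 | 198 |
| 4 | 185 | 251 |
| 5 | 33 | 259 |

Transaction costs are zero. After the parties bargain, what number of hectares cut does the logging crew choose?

Bargaining reaches the level where marginal profit last exceeds marginal view damage.
That holds through level 3 (285 ≥ 198) but not at 4 (185 < 251).

3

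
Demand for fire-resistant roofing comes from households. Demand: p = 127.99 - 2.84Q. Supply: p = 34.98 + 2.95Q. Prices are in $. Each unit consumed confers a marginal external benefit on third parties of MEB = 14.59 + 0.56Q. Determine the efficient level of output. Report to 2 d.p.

Social marginal benefit = demand + MEB = 142.58 - 2.28Q.
Set SMB = MC: 142.58 - 2.28Q = 34.98 + 2.95Q → Q* = 20.5736.

Q* = 20.57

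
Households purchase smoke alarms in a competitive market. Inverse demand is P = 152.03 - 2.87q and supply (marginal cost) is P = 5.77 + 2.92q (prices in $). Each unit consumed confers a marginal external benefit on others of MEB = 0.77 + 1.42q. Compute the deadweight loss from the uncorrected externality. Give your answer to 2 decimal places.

DWL = $153.61

Market equilibrium (private): 5.77 + 2.92q = 152.03 - 2.87q → q_m = 25.2608.
Social marginal benefit = demand + MEB = 152.80 - 1.45q.
Set SMB = MC: 152.80 - 1.45q = 5.77 + 2.92q → q* = 33.6453.
Between q* and q_m the wedge SMB − MC runs linearly from 0 to MEB(q_m), so the loss is a triangle.
DWL = ½ × 8.3845 × 36.6403 = 153.6053.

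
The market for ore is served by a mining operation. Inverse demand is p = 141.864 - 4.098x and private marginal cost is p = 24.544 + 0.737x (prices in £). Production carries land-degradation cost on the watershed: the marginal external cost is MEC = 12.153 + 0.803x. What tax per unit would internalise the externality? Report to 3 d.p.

tax = £27.132 per unit

Social marginal cost = private MC + MEC = 36.697 + 1.540x.
Set SMC = demand: 36.697 + 1.540x = 141.864 - 4.098x → x* = 18.6532.
The Pigouvian tax equals MEC at x*: 12.153 + 0.803×18.6532 = 27.1315.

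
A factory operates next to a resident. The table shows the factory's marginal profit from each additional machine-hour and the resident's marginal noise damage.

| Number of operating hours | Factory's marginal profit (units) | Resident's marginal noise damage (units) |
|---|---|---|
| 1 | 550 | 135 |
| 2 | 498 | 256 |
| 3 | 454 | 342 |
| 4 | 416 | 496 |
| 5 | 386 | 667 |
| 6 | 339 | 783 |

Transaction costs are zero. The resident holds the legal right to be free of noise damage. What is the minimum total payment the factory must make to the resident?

Efficient level: marginal profit ≥ marginal noise damage through level 3, so k* = 3.
With the resident holding the right, the factory must at least compensate total damage at k*: 135 + 256 + 342 = 733.

733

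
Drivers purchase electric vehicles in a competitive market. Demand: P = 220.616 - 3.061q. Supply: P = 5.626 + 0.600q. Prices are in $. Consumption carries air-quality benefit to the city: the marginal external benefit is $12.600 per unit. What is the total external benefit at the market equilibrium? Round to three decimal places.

$739.927

Market equilibrium (private): 5.626 + 0.600q = 220.616 - 3.061q → q_m = 58.7244.
Total external benefit = MEB × q_m = 12.600 × 58.7244 = 739.9274.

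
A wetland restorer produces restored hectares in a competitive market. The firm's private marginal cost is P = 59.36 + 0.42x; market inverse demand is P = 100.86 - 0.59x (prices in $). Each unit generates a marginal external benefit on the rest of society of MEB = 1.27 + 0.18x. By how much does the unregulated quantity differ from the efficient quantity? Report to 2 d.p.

10.44 units

Market equilibrium (private): 59.36 + 0.42x = 100.86 - 0.59x → x_m = 41.0891.
Social marginal cost = private MC − MEB = 58.09 + 0.24x.
Set SMC = demand: 58.09 + 0.24x = 100.86 - 0.59x → x* = 51.5301.
Gap = |41.0891 − 51.5301| = 10.4410.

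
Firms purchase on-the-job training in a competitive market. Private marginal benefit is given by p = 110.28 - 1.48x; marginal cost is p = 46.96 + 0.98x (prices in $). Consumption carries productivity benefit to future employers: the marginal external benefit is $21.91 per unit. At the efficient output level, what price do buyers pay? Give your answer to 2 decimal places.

P = $59.00

Social marginal benefit = demand + MEB = 132.19 - 1.48x.
Set SMB = MC: 132.19 - 1.48x = 46.96 + 0.98x → x* = 34.6463.
Consumer price on the demand curve at x*: 110.28 − 1.48×34.6463 = 59.0035.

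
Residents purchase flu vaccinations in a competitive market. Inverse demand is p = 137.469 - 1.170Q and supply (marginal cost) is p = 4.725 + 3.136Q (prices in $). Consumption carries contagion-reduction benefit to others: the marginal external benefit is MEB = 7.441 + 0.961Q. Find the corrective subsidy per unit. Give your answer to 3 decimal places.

subsidy = $47.715 per unit

Social marginal benefit = demand + MEB = 144.910 - 0.209Q.
Set SMB = MC: 144.910 - 0.209Q = 4.725 + 3.136Q → Q* = 41.9088.
The Pigouvian subsidy equals MEB at Q*: 7.441 + 0.961×41.9088 = 47.7154.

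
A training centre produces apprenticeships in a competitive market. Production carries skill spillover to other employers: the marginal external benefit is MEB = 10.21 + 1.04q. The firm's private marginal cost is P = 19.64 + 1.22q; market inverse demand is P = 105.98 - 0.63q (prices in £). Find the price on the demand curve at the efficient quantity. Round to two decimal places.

P = £30.89

Social marginal cost = private MC − MEB = 9.43 + 0.18q.
Set SMC = demand: 9.43 + 0.18q = 105.98 - 0.63q → q* = 119.1975.
Consumer price on the demand curve at q*: 105.98 − 0.63×119.1975 = 30.8856.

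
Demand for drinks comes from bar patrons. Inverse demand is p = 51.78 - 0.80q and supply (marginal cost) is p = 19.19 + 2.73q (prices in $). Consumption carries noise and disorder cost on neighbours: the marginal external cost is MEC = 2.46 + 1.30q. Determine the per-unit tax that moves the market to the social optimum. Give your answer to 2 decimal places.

Social marginal benefit = demand − MEC = 49.32 - 2.10q.
Set SMB = MC: 49.32 - 2.10q = 19.19 + 2.73q → q* = 6.2381.
The Pigouvian tax equals MEC at q*: 2.46 + 1.30×6.2381 = 10.5695.

tax = $10.57 per unit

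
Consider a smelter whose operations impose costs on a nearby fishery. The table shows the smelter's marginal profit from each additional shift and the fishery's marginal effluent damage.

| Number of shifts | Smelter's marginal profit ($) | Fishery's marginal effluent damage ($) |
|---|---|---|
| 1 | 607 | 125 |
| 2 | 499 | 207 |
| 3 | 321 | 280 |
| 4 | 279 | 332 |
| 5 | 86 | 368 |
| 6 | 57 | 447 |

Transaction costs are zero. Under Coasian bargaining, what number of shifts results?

Bargaining reaches the level where marginal profit last exceeds marginal effluent damage.
That holds through level 3 (321 ≥ 280) but not at 4 (279 < 332).

3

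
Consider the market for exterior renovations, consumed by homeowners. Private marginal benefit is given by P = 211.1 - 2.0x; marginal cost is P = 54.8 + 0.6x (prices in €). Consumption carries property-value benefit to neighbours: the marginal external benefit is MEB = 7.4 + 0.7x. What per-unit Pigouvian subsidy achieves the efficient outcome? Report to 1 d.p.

subsidy = €67.7 per unit

Social marginal benefit = demand + MEB = 218.5 - 1.3x.
Set SMB = MC: 218.5 - 1.3x = 54.8 + 0.6x → x* = 86.1579.
The Pigouvian subsidy equals MEB at x*: 7.4 + 0.7×86.1579 = 67.7105.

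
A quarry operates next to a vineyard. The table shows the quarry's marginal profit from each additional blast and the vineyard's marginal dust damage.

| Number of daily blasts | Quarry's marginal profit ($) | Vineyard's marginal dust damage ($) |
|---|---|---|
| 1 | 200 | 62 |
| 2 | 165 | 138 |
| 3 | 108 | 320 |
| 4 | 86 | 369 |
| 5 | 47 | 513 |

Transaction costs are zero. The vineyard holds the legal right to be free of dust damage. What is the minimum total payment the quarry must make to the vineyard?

$200

Efficient level: marginal profit ≥ marginal dust damage through level 2, so k* = 2.
With the vineyard holding the right, the quarry must at least compensate total damage at k*: 62 + 138 = 200.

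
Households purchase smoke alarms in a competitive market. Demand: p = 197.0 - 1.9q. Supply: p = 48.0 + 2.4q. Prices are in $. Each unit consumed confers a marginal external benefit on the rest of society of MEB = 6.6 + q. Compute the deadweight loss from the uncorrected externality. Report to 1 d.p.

DWL = $257.8

Market equilibrium (private): 48.0 + 2.4q = 197.0 - 1.9q → q_m = 34.6512.
Social marginal benefit = demand + MEB = 203.6 - 0.9q.
Set SMB = MC: 203.6 - 0.9q = 48.0 + 2.4q → q* = 47.1515.
Between q* and q_m the wedge SMB − MC runs linearly from 0 to MEB(q_m), so the loss is a triangle.
DWL = ½ × 12.5003 × 41.2512 = 257.8262.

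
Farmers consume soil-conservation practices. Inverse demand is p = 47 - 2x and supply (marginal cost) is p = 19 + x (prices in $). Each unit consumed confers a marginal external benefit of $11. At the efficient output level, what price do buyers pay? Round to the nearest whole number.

P = $21

Social marginal benefit = demand + MEB = 58 - 2x.
Set SMB = MC: 58 - 2x = 19 + x → x* = 13.0000.
Consumer price on the demand curve at x*: 47 − 2×13.0000 = 21.0000.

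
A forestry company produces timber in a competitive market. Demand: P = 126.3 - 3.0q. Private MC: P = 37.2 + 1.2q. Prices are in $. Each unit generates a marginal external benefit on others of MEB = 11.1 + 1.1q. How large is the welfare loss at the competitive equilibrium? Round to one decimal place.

DWL = $191.3

Market equilibrium (private): 37.2 + 1.2q = 126.3 - 3.0q → q_m = 21.2143.
Social marginal cost = private MC − MEB = 26.1 + 0.1q.
Set SMC = demand: 26.1 + 0.1q = 126.3 - 3.0q → q* = 32.3226.
Height of the DWL triangle at q_m is demand(q_m) − SMC(q_m) = MEB(q_m) = 34.4357.
DWL = ½ × 11.1083 × 34.4357 = 191.2610.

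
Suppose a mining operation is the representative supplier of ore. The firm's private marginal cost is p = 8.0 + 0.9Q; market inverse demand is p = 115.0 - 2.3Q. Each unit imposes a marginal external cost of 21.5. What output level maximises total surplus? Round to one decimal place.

Social marginal cost = private MC + MEC = 29.5 + 0.9Q.
Set SMC = demand: 29.5 + 0.9Q = 115.0 - 2.3Q → Q* = 26.7188.

Q* = 26.7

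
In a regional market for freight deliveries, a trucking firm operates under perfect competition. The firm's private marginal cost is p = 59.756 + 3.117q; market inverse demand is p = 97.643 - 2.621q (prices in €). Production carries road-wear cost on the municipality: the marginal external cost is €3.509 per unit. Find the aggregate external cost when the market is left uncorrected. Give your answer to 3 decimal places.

€23.169

Market equilibrium (private): 59.756 + 3.117q = 97.643 - 2.621q → q_m = 6.6028.
Total external cost = MEC × q_m = 3.509 × 6.6028 = 23.1692.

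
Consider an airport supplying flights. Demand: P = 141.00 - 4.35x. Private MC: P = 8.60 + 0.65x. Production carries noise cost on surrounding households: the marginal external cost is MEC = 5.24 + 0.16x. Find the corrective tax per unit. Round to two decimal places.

Social marginal cost = private MC + MEC = 13.84 + 0.81x.
Set SMC = demand: 13.84 + 0.81x = 141.00 - 4.35x → x* = 24.6434.
The Pigouvian tax equals MEC at x*: 5.24 + 0.16×24.6434 = 9.1829.

tax = 9.18 per unit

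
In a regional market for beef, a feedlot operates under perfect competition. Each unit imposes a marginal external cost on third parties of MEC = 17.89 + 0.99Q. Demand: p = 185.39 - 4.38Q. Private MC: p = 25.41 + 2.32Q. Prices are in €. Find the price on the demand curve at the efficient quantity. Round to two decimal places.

P = €104.46

Social marginal cost = private MC + MEC = 43.30 + 3.31Q.
Set SMC = demand: 43.30 + 3.31Q = 185.39 - 4.38Q → Q* = 18.4772.
Consumer price on the demand curve at Q*: 185.39 − 4.38×18.4772 = 104.4599.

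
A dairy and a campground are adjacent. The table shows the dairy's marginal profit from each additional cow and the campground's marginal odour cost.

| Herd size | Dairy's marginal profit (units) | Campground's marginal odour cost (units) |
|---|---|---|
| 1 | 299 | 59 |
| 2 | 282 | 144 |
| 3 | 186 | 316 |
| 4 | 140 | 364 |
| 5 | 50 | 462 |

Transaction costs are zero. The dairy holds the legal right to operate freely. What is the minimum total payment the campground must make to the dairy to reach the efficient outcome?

376

Left alone the dairy would choose level 5 (marginal profit stays positive).
Efficient level: k* = 2 (marginal profit ≥ marginal odour cost through 2).
The campground must at least cover the dairy's forgone profit from cutting 5→2: 186 + 140 + 50 = 376.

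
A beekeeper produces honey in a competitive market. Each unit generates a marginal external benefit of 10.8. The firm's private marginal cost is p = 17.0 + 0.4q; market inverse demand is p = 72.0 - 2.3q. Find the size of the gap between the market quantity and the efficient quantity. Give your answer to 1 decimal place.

Market equilibrium (private): 17.0 + 0.4q = 72.0 - 2.3q → q_m = 20.3704.
Social marginal cost = private MC − MEB = 6.2 + 0.4q.
Set SMC = demand: 6.2 + 0.4q = 72.0 - 2.3q → q* = 24.3704.
Gap = |20.3704 − 24.3704| = 4.0000.

4.0 units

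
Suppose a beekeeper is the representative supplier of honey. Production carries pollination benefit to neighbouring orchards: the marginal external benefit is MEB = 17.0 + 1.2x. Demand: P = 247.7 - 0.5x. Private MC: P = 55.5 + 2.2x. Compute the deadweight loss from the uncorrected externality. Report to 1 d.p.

DWL = 3496.8

Market equilibrium (private): 55.5 + 2.2x = 247.7 - 0.5x → x_m = 71.1852.
Social marginal cost = private MC − MEB = 38.5 + x.
Set SMC = demand: 38.5 + x = 247.7 - 0.5x → x* = 139.4667.
The loss is the area between SMC and demand from x* to x_m; with linear curves that's a triangle of height MEB(x_m).
DWL = ½ × 68.2815 × 102.4222 = 3496.7707.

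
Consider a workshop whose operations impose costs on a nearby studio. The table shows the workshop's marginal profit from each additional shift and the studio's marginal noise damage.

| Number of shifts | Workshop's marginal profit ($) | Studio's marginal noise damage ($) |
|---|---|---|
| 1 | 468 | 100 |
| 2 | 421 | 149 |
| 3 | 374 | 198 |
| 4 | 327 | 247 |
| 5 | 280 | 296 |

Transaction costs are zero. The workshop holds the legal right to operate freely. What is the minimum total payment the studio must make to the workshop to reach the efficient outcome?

$280

Left alone the workshop would choose level 5 (marginal profit stays positive).
Efficient level: k* = 4 (marginal profit ≥ marginal noise damage through 4).
The studio must at least cover the workshop's forgone profit from cutting 5→4: 280 = 280.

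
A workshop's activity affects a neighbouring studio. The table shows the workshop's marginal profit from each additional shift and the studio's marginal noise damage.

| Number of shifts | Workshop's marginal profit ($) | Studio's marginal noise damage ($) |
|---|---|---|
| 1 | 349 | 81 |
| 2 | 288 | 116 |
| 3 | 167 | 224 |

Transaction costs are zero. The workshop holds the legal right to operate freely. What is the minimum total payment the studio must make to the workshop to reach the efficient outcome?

$167

Left alone the workshop would choose level 3 (marginal profit stays positive).
Efficient level: k* = 2 (marginal profit ≥ marginal noise damage through 2).
The studio must at least cover the workshop's forgone profit from cutting 3→2: 167 = 167.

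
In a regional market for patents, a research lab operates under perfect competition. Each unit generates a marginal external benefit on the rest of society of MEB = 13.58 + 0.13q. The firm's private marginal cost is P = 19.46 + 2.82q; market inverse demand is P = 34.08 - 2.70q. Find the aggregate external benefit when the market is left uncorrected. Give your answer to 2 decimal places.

Market equilibrium (private): 19.46 + 2.82q = 34.08 - 2.70q → q_m = 2.6486.
Total external benefit = ∫₀^{q_m} (13.58 + 0.13q) dq = 13.58×2.6486 + ½×0.13×2.6486² = 36.4240.

36.42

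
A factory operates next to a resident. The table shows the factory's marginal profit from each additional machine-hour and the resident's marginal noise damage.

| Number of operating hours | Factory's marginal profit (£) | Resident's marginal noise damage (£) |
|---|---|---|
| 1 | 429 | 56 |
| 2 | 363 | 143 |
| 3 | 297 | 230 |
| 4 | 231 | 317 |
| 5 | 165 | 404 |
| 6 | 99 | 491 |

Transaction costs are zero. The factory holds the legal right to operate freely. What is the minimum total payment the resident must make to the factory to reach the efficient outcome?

Left alone the factory would choose level 6 (marginal profit stays positive).
Efficient level: k* = 3 (marginal profit ≥ marginal noise damage through 3).
The resident must at least cover the factory's forgone profit from cutting 6→3: 231 + 165 + 99 = 495.

£495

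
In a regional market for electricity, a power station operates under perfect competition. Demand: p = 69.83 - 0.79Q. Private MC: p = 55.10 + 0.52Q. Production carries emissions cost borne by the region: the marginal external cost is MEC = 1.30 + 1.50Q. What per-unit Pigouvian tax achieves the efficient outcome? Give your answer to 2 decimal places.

tax = 8.47 per unit

Social marginal cost = private MC + MEC = 56.40 + 2.02Q.
Set SMC = demand: 56.40 + 2.02Q = 69.83 - 0.79Q → Q* = 4.7794.
The Pigouvian tax equals MEC at Q*: 1.30 + 1.50×4.7794 = 8.4691.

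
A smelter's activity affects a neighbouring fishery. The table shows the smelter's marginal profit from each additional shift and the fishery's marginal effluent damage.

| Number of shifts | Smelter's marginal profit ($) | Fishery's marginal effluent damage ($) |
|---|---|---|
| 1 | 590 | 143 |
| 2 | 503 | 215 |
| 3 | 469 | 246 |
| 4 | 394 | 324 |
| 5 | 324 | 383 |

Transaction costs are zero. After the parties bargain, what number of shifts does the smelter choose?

Bargaining reaches the level where marginal profit last exceeds marginal effluent damage.
That holds through level 4 (394 ≥ 324) but not at 5 (324 < 383).

4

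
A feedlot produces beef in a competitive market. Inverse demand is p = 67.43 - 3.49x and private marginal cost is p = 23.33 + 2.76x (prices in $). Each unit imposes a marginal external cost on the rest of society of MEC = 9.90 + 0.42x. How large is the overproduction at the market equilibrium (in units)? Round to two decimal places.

1.93 units

Market equilibrium (private): 23.33 + 2.76x = 67.43 - 3.49x → x_m = 7.0560.
Social marginal cost = private MC + MEC = 33.23 + 3.18x.
Set SMC = demand: 33.23 + 3.18x = 67.43 - 3.49x → x* = 5.1274.
Gap = |7.0560 − 5.1274| = 1.9286.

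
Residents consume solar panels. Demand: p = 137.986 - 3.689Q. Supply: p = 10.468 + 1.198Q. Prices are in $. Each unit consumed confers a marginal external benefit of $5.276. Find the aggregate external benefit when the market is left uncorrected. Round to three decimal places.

$137.668

Market equilibrium (private): 10.468 + 1.198Q = 137.986 - 3.689Q → Q_m = 26.0933.
Total external benefit = MEB × Q_m = 5.276 × 26.0933 = 137.6683.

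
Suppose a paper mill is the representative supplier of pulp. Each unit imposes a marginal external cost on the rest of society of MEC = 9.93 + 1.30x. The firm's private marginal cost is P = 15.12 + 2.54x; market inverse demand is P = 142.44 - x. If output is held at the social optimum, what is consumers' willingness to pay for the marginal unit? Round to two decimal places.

Social marginal cost = private MC + MEC = 25.05 + 3.84x.
Set SMC = demand: 25.05 + 3.84x = 142.44 - x → x* = 24.2541.
Consumer price on the demand curve at x*: 142.44 − 1.00×24.2541 = 118.1859.

P = 118.19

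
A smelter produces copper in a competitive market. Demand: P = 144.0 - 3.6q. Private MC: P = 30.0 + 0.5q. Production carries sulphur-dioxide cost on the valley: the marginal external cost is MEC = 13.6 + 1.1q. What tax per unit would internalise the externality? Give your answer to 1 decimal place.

tax = 34.8 per unit

Social marginal cost = private MC + MEC = 43.6 + 1.6q.
Set SMC = demand: 43.6 + 1.6q = 144.0 - 3.6q → q* = 19.3077.
The Pigouvian tax equals MEC at q*: 13.6 + 1.1×19.3077 = 34.8385.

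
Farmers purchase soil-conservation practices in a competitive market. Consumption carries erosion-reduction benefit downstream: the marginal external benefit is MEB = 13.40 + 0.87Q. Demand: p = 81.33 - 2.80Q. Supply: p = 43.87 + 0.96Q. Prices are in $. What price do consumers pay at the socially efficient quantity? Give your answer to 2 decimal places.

Social marginal benefit = demand + MEB = 94.73 - 1.93Q.
Set SMB = MC: 94.73 - 1.93Q = 43.87 + 0.96Q → Q* = 17.5986.
Consumer price on the demand curve at Q*: 81.33 − 2.80×17.5986 = 32.0539.

P = $32.05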